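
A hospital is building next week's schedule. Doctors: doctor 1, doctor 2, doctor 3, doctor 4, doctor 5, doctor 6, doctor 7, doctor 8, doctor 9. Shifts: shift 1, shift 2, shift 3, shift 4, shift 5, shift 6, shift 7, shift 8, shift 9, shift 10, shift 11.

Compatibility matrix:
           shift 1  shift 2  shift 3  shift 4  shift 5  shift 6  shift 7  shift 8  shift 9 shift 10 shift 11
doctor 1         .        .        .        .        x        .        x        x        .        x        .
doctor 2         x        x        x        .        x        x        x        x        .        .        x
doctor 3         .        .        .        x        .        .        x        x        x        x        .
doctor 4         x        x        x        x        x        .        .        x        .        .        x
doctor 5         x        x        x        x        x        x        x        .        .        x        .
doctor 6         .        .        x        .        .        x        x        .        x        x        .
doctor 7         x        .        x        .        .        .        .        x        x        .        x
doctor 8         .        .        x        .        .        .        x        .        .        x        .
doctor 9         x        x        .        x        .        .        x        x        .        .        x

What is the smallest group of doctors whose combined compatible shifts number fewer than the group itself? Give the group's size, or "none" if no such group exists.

A matching saturating every doctor exists, for instance doctor 1→shift 10, doctor 2→shift 6, doctor 3→shift 8, doctor 4→shift 5, doctor 5→shift 4, doctor 6→shift 9, doctor 7→shift 11, doctor 8→shift 3, doctor 9→shift 7.
By Hall's marriage theorem, this means |N(S)| ≥ |S| for every subset S, so no violating subset exists.

none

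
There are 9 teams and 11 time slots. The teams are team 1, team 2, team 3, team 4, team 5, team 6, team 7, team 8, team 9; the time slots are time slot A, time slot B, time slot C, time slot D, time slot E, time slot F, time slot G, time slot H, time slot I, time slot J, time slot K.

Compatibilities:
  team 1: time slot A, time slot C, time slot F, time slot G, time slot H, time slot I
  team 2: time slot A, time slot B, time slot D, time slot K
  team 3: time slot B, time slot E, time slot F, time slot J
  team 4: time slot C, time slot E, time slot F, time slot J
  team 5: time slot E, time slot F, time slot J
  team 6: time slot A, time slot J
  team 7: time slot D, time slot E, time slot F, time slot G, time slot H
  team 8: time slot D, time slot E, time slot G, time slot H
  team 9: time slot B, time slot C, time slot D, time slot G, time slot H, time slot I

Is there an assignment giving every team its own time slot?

One maximum matching: team 1–time slot G, team 2–time slot K, team 3–time slot B, team 4–time slot J, team 5–time slot F, team 6–time slot A, team 7–time slot E, team 8–time slot H, team 9–time slot C.
All 9 teams are covered.

Yes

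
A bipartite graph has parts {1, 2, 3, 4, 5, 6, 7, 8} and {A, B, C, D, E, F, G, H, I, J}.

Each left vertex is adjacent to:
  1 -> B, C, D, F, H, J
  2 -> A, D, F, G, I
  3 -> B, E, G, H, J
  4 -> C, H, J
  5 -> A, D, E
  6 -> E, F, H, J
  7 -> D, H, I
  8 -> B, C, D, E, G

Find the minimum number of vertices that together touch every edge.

A maximum matching has 8 edges (e.g. 1–H, 2–A, 3–J, 4–C, 5–D, 6–E, 7–I, 8–G).
By König's theorem the minimum vertex cover has the same size. One such cover is {1, 2, 3, 4, 5, 6, 7, 8}.

8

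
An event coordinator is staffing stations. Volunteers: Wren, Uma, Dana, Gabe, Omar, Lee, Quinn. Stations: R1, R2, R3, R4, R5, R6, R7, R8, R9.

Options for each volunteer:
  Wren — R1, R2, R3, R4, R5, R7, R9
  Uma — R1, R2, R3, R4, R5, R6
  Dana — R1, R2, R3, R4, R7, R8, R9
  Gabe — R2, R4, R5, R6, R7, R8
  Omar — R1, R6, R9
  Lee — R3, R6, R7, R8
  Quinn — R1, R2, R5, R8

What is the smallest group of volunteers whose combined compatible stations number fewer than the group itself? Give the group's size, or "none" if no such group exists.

none

A matching saturating every volunteer exists, for instance Wren→R3, Uma→R6, Dana→R4, Gabe→R2, Omar→R9, Lee→R7, Quinn→R8.
By Hall's marriage theorem, this means |N(S)| ≥ |S| for every subset S, so no violating subset exists.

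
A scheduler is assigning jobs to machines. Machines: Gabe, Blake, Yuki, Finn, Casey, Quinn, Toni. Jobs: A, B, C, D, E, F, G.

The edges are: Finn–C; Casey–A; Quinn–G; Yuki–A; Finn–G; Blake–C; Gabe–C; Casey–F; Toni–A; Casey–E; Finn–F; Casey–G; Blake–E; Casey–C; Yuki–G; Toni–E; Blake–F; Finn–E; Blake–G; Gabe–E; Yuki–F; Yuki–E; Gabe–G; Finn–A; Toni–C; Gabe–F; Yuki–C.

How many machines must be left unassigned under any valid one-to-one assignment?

One maximum matching: Gabe→F, Blake→C, Yuki→E, Finn→A, Casey→G.
The set {Gabe, Blake, Yuki, Finn, Casey, Quinn, Toni} has only 5 neighbours ({A, C, E, F, G}), so by Hall's theorem at most 5 of the 7 machines can be matched.
That matches 5 of the 7, leaving 2 unmatched; no matching can do better.

2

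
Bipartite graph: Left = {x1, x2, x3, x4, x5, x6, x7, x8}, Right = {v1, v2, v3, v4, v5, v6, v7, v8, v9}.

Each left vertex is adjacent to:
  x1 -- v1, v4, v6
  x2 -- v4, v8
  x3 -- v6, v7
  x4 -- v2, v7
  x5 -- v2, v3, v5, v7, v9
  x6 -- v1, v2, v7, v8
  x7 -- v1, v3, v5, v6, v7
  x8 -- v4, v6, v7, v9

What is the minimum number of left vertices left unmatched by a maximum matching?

0

A valid assignment of size 8: x1-v4, x2-v8, x3-v7, x4-v2, x5-v3, x6-v1, x7-v5, x8-v6.
All 8 left vertices are matched, so no larger matching exists.
That matches 8 of the 8, leaving 0 unmatched; no matching can do better.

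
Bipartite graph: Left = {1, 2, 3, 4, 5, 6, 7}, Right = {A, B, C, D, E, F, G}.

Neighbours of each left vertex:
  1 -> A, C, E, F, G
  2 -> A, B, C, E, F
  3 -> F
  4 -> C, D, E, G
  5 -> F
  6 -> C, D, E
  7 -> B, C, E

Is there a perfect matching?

The set {3, 5} has only 1 neighbour ({F}), so by Hall's theorem at most 6 of the 7 left vertices can be matched.
Hence no matching covers every left vertex.

No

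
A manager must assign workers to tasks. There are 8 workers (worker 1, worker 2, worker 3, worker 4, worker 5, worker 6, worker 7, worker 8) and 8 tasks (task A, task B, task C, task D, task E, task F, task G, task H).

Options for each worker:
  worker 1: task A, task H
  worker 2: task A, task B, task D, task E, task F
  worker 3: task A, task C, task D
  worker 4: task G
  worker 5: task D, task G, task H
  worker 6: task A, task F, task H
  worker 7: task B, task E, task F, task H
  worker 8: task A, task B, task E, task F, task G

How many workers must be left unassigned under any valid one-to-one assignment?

For example, pair worker 1–task H, worker 2–task E, worker 3–task C, worker 4–task G, worker 5–task D, worker 6–task F, worker 7–task B, worker 8–task A.
All 8 workers are matched, so no larger matching exists.
That matches 8 of the 8, leaving 0 unmatched; no matching can do better.

0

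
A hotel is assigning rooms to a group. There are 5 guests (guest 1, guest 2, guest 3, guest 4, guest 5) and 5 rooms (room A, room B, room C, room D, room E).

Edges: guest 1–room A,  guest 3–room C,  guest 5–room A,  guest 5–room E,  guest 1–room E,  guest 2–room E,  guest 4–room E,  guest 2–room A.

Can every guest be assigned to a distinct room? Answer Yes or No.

No

The set {guest 1, guest 2, guest 4, guest 5} has only 2 neighbours ({room A, room E}), so by Hall's theorem at most 3 of the 5 guests can be matched.
Hence no matching covers every guest.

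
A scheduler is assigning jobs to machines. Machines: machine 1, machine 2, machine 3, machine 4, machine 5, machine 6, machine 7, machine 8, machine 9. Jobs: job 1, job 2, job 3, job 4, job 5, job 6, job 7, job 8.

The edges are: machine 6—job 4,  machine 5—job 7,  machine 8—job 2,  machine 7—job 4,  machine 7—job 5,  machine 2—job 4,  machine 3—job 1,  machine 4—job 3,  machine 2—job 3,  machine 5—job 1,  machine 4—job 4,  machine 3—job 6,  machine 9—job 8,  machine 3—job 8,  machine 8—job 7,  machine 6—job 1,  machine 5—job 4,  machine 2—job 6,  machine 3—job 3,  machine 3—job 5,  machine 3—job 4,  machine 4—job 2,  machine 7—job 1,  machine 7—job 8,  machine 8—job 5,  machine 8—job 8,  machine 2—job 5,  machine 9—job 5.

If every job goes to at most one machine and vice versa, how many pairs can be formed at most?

8

One maximum matching: machine 2-job 6, machine 3-job 3, machine 4-job 2, machine 5-job 7, machine 6-job 4, machine 7-job 1, machine 8-job 8, machine 9-job 5.
The set {machine 1} has only 0 neighbours (∅), so by Hall's theorem at most 8 of the 9 machines can be matched.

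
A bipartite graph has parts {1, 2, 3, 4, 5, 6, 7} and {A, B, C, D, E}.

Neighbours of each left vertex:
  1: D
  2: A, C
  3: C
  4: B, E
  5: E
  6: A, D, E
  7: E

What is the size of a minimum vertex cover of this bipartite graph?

5

A maximum matching has 5 edges (e.g. 1–D, 2–A, 3–C, 4–B, 5–E).
By König's theorem the minimum vertex cover has the same size. One such cover is {4, A, C, D, E}.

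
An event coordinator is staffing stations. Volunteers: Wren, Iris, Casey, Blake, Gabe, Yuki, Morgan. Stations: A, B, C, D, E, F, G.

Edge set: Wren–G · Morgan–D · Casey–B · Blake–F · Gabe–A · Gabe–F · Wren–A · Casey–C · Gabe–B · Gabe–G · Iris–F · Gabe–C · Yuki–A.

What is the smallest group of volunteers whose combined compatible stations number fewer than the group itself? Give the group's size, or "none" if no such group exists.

Take S = {Iris, Blake}. Its neighbourhood is {F}, so |N(S)| = 1 < |S| = 2.
No single vertex violates Hall's condition since each has at least one neighbour, so 2 is the minimum.

2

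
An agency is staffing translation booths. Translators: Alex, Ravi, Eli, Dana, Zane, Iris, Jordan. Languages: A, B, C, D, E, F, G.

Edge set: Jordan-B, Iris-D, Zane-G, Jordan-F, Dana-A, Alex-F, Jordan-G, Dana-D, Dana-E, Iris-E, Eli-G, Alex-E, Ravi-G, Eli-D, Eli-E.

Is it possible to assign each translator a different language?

No

The set {Ravi, Zane} has only 1 neighbour ({G}), so by Hall's theorem at most 6 of the 7 translators can be matched.
Hence no matching covers every translator.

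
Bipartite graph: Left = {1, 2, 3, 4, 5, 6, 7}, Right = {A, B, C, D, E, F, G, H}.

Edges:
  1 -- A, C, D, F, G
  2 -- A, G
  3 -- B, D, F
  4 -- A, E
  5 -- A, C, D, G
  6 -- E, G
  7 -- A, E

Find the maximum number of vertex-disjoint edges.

One maximum matching: 1→F, 2→G, 3→B, 4→A, 5→C, 6→E.
The set {2, 4, 6, 7} has only 3 neighbours ({A, E, G}), so by Hall's theorem at most 6 of the 7 left vertices can be matched.

6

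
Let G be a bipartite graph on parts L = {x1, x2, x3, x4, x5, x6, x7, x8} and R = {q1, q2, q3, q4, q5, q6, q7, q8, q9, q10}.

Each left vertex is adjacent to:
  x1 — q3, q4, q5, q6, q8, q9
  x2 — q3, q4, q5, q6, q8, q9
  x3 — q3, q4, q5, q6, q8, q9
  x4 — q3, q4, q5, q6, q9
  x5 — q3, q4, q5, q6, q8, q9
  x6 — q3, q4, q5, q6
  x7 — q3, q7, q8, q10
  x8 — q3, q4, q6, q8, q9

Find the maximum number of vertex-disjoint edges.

One maximum matching: x1–q5, x2–q3, x3–q8, x4–q9, x5–q4, x6–q6, x7–q7.
The set {x1, x2, x3, x4, x5, x6, x8} has only 6 neighbours ({q3, q4, q5, q6, q8, q9}), so by Hall's theorem at most 7 of the 8 left vertices can be matched.

7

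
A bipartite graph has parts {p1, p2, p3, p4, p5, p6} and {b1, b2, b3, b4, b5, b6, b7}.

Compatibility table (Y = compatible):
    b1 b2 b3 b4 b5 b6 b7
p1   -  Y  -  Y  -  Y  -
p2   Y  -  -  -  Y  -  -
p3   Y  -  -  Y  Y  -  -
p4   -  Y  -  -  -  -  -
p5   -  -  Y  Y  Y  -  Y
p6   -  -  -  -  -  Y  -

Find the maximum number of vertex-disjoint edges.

6

For example, pair p1–b4, p2–b1, p3–b5, p4–b2, p5–b3, p6–b6.
This saturates every left vertex, so 6 is the maximum.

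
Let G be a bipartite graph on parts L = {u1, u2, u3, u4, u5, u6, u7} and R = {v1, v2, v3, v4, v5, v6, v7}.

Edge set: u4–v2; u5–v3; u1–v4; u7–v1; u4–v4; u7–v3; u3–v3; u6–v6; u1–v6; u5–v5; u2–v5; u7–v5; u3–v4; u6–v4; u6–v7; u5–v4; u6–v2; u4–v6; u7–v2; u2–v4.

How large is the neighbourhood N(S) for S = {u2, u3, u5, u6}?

The union of neighbours of {u2, u3, u5, u6} is {v2, v3, v4, v5, v6, v7}, which has 6 elements.
Since |N(S)| = 6 ≥ |S| = 4, Hall's condition holds for this subset.

6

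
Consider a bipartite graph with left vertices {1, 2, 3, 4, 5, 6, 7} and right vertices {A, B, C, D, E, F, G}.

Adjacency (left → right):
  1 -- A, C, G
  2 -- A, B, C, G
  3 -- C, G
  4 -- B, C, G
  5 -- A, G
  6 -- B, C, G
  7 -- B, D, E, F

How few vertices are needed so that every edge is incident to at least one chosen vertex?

{7, A, B, C, G} is a vertex cover of size 5: every edge has an endpoint in this set.
No smaller cover exists because 1–A, 2–C, 3–G, 4–B, 7–E is a matching of size 5, and a cover must include an endpoint of each of these disjoint edges (König's theorem).

5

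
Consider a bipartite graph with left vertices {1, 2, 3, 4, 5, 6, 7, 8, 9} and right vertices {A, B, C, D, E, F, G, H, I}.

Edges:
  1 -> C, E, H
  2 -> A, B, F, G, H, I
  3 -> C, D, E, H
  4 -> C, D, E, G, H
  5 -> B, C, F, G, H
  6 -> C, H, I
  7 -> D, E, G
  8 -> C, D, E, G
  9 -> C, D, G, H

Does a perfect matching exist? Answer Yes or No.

The set {1, 3, 4, 7, 8, 9} has only 5 neighbours ({C, D, E, G, H}), so by Hall's theorem at most 8 of the 9 left vertices can be matched.
Hence no matching covers every left vertex.

No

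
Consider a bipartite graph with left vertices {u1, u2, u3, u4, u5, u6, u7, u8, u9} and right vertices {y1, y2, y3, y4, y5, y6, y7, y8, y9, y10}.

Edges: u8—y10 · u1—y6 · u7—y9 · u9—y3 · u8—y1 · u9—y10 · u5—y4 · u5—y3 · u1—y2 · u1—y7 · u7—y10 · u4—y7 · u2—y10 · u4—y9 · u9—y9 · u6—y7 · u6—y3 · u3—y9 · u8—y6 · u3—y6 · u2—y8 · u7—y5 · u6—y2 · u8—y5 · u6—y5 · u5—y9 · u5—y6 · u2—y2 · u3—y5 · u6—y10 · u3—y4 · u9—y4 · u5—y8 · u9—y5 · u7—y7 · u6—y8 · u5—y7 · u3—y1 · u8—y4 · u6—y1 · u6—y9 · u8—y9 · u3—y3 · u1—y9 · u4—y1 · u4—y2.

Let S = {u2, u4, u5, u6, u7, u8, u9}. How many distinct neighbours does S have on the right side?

The union of neighbours of {u2, u4, u5, u6, u7, u8, u9} is {y1, y2, y3, y4, y5, y6, y7, y8, y9, y10}, which has 10 elements.
Since |N(S)| = 10 ≥ |S| = 7, Hall's condition holds for this subset.

10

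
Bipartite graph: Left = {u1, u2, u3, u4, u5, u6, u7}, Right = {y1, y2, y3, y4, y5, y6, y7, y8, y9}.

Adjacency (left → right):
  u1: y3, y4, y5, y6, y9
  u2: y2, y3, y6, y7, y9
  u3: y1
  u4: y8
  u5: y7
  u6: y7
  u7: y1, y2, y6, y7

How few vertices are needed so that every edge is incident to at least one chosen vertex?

A maximum matching has 6 edges (e.g. u1–y3, u2–y6, u3–y1, u4–y8, u5–y7, u7–y2).
By König's theorem the minimum vertex cover has the same size. One such cover is {u1, u2, u3, u4, u7, y7}.

6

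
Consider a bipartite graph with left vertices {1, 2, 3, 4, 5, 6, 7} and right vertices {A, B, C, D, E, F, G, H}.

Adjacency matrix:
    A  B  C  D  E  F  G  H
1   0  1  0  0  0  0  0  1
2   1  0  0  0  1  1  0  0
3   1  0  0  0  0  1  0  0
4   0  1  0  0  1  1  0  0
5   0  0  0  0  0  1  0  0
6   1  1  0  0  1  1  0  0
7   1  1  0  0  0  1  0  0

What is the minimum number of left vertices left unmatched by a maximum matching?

2

A valid assignment of size 5: 1-H, 2-E, 3-A, 4-B, 5-F.
The set {2, 3, 4, 5, 6, 7} has only 4 neighbours ({A, B, E, F}), so by Hall's theorem at most 5 of the 7 left vertices can be matched.
That matches 5 of the 7, leaving 2 unmatched; no matching can do better.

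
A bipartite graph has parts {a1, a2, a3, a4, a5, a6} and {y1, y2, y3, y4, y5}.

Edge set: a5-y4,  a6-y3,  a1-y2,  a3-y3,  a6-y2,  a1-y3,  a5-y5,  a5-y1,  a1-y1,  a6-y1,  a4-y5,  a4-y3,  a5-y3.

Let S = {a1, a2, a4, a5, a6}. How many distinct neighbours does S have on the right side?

The union of neighbours of {a1, a2, a4, a5, a6} is {y1, y2, y3, y4, y5}, which has 5 elements.
Since |N(S)| = 5 ≥ |S| = 5, Hall's condition holds for this subset.

5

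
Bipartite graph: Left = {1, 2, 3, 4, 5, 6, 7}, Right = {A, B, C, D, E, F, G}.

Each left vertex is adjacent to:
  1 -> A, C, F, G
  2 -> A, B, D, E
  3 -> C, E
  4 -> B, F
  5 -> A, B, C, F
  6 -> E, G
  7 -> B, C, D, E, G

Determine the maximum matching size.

7

One maximum matching: 1–F, 2–D, 3–C, 4–B, 5–A, 6–E, 7–G.
All 7 left vertices are matched, so no larger matching exists.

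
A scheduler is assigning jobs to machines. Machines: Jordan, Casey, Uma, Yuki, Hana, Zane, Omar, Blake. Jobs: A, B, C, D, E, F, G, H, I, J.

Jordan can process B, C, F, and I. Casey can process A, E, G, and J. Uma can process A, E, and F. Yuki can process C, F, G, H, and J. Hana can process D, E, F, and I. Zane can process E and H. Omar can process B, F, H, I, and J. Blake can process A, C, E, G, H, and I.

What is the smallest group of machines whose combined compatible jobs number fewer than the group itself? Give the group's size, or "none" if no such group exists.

none

A matching saturating every machine exists, for instance Jordan→B, Casey→A, Uma→F, Yuki→J, Hana→D, Zane→E, Omar→H, Blake→G.
By Hall's marriage theorem, this means |N(S)| ≥ |S| for every subset S, so no violating subset exists.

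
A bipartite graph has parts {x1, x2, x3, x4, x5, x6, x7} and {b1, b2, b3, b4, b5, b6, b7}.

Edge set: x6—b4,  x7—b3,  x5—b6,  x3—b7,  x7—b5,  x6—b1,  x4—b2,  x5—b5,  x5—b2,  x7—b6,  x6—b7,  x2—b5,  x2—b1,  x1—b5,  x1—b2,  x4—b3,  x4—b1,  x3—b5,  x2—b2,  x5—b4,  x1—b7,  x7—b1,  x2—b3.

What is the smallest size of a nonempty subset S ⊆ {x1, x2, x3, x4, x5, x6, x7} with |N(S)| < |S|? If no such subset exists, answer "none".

A matching saturating every left vertex exists, for instance x1→b5, x2→b2, x3→b7, x4→b1, x5→b6, x6→b4, x7→b3.
By Hall's marriage theorem, this means |N(S)| ≥ |S| for every subset S, so no violating subset exists.

none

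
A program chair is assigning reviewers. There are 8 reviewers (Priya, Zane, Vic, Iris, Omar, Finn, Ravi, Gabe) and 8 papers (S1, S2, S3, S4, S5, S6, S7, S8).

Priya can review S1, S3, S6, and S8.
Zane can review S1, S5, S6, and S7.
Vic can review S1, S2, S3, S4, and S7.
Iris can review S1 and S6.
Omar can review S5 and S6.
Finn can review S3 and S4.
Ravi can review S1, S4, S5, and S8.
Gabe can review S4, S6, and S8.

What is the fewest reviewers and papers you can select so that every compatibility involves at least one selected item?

8

The 8 edges Priya–S6, Zane–S7, Vic–S2, Iris–S1, Omar–S5, Finn–S3, Ravi–S8, Gabe–S4 form a matching, so any vertex cover needs at least 8 vertices (one per matched edge).
Conversely {Priya, Zane, Vic, Iris, Omar, Finn, Ravi, Gabe} meets every edge and has exactly 8 vertices, so 8 is optimal.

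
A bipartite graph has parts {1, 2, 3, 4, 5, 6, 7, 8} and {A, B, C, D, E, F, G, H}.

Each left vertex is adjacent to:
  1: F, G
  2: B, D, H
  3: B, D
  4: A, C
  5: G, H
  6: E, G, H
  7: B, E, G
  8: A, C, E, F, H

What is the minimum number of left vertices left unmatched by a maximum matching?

0

For example, pair 1–F, 2–H, 3–D, 4–C, 5–G, 6–E, 7–B, 8–A.
This saturates every left vertex, so 8 is the maximum.
That matches 8 of the 8, leaving 0 unmatched; no matching can do better.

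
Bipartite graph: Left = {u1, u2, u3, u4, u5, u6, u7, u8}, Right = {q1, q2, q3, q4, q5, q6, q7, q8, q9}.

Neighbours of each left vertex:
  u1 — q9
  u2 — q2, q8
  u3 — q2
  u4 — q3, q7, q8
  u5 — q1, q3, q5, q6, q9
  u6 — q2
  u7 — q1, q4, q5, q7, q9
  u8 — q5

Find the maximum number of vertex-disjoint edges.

7

One maximum matching: u1→q9, u2→q8, u3→q2, u4→q7, u5→q6, u7→q4, u8→q5.
The set {u3, u6} has only 1 neighbour ({q2}), so by Hall's theorem at most 7 of the 8 left vertices can be matched.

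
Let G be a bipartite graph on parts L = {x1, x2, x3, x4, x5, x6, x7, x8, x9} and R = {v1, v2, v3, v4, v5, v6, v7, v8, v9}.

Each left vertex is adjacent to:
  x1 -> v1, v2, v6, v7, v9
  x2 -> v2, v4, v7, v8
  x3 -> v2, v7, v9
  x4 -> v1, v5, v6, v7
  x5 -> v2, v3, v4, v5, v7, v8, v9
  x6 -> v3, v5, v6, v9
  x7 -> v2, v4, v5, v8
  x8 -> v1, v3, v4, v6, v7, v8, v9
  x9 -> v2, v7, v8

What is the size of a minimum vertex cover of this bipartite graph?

A maximum matching has 9 edges (e.g. x1–v9, x2–v4, x3–v7, x4–v6, x5–v5, x6–v3, x7–v8, x8–v1, x9–v2).
By König's theorem the minimum vertex cover has the same size. One such cover is {x1, x2, x3, x4, x5, x6, x7, x8, x9}.

9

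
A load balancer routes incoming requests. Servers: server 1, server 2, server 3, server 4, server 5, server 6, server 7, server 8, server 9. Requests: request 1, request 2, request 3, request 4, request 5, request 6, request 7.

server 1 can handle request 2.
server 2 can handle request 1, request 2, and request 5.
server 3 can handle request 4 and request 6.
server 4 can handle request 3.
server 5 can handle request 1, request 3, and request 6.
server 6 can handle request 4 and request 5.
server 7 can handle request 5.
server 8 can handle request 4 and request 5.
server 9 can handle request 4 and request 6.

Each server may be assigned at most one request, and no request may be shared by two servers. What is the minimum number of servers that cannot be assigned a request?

One maximum matching: server 1–request 2, server 2–request 1, server 3–request 4, server 4–request 3, server 5–request 6, server 6–request 5.
The set {server 1, server 2, server 3, server 4, server 5, server 6, server 7, server 8, server 9} has only 6 neighbours ({request 1, request 2, request 3, request 4, request 5, request 6}), so by Hall's theorem at most 6 of the 9 servers can be matched.
That matches 6 of the 9, leaving 3 unmatched; no matching can do better.

3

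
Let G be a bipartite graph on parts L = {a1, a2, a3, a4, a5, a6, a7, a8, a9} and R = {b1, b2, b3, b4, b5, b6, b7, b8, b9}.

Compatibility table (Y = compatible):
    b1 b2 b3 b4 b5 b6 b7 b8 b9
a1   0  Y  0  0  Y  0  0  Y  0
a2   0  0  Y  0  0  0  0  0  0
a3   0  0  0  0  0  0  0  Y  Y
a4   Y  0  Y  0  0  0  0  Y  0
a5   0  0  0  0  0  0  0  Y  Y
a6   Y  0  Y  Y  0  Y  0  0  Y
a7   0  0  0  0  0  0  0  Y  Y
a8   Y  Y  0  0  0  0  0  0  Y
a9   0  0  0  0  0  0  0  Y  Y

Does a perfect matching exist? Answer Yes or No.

The set {a3, a5, a7, a9} has only 2 neighbours ({b8, b9}), so by Hall's theorem at most 7 of the 9 left vertices can be matched.
Hence no matching covers every left vertex.

No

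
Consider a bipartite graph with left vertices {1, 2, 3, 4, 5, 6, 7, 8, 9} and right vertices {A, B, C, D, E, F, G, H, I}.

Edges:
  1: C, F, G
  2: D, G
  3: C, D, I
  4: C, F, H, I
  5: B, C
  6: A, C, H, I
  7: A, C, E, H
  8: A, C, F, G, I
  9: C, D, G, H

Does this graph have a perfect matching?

One maximum matching: 1-F, 2-D, 3-C, 4-H, 5-B, 6-I, 7-E, 8-A, 9-G.
Every left vertex is matched, so this is a perfect matching.

Yes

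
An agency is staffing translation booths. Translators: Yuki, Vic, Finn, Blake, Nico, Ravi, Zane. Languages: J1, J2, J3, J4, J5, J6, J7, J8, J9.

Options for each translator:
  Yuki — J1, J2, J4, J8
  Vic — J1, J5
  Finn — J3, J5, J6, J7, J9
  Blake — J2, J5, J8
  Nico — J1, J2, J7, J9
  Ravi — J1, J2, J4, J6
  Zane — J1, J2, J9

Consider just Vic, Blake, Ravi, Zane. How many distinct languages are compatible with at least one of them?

7

The union of neighbours of {Vic, Blake, Ravi, Zane} is {J1, J2, J4, J5, J6, J8, J9}, which has 7 elements.
Since |N(S)| = 7 ≥ |S| = 4, Hall's condition holds for this subset.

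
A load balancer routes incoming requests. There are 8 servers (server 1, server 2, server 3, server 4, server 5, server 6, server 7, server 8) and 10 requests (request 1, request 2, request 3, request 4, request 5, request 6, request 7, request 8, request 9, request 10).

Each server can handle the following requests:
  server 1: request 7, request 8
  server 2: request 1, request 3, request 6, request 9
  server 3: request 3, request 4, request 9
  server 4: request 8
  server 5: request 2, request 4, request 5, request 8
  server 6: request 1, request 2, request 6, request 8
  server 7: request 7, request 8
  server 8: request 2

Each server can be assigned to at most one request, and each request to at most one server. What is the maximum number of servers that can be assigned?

A valid assignment of size 7: server 1→request 7, server 2→request 9, server 3→request 4, server 4→request 8, server 5→request 5, server 6→request 6, server 8→request 2.
The set {server 1, server 4, server 7} has only 2 neighbours ({request 7, request 8}), so by Hall's theorem at most 7 of the 8 servers can be matched.

7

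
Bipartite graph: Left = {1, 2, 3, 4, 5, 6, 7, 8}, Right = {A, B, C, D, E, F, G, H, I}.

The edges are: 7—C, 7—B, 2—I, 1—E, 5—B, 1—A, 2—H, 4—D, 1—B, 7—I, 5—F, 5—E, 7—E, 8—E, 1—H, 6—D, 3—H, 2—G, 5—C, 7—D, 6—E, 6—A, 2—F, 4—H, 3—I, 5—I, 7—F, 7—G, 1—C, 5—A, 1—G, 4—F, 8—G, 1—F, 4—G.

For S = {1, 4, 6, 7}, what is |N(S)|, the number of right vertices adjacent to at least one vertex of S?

9

The union of neighbours of {1, 4, 6, 7} is {A, B, C, D, E, F, G, H, I}, which has 9 elements.
Since |N(S)| = 9 ≥ |S| = 4, Hall's condition holds for this subset.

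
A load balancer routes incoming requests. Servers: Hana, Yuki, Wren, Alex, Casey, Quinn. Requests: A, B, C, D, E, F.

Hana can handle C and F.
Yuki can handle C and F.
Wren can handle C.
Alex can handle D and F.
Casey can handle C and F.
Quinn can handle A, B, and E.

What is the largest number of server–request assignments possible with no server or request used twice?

4

For example, pair Hana–C, Yuki–F, Alex–D, Quinn–B.
The set {Hana, Yuki, Wren, Casey} has only 2 neighbours ({C, F}), so by Hall's theorem at most 4 of the 6 servers can be matched.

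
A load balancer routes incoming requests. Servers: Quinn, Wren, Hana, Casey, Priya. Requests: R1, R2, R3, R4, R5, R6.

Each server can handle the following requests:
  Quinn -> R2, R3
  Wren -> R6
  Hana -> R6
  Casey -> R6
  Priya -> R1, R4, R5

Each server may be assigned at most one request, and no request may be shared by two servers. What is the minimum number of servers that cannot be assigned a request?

One maximum matching: Quinn-R3, Wren-R6, Priya-R4.
The set {Wren, Hana, Casey} has only 1 neighbour ({R6}), so by Hall's theorem at most 3 of the 5 servers can be matched.
That matches 3 of the 5, leaving 2 unmatched; no matching can do better.

2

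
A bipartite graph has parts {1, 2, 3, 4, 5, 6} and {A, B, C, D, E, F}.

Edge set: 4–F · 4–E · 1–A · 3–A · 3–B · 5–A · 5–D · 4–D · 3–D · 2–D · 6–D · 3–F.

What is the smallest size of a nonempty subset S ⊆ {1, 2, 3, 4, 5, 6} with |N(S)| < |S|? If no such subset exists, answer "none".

Take S = {2, 6}. Its neighbourhood is {D}, so |N(S)| = 1 < |S| = 2.
No single vertex violates Hall's condition since each has at least one neighbour, so 2 is the minimum.

2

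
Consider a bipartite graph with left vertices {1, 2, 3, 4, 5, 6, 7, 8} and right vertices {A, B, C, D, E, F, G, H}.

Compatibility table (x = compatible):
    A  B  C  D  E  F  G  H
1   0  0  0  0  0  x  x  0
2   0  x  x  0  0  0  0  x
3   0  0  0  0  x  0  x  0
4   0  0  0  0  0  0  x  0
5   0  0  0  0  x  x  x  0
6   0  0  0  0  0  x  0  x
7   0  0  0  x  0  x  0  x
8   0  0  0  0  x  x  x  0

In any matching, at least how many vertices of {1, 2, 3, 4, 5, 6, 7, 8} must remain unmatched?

One maximum matching: 1-F, 2-B, 3-E, 4-G, 6-H, 7-D.
The set {1, 3, 4, 5, 8} has only 3 neighbours ({E, F, G}), so by Hall's theorem at most 6 of the 8 left vertices can be matched.
That matches 6 of the 8, leaving 2 unmatched; no matching can do better.

2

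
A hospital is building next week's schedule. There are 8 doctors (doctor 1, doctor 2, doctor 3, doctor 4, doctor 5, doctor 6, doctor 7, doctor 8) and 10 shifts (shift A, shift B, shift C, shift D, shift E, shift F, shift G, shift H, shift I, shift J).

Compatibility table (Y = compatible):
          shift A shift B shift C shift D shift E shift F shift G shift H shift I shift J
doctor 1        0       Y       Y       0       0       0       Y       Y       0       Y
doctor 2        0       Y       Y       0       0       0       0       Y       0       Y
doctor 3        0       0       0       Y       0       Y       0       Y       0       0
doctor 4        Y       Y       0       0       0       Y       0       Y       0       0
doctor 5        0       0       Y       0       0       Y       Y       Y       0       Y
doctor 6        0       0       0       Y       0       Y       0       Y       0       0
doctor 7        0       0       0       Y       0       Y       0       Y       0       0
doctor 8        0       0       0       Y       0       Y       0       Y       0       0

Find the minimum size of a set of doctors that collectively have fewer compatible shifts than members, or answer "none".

4

Take S = {doctor 3, doctor 6, doctor 7, doctor 8}. Its neighbourhood is {shift D, shift F, shift H}, so |N(S)| = 3 < |S| = 4.
Every subset of size less than 4 has at least as many neighbours as members, so 4 is the minimum.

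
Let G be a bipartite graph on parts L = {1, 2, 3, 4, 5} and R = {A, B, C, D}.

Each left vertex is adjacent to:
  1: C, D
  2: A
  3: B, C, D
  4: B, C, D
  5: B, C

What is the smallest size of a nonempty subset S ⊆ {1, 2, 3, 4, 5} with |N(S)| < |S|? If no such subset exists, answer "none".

Take S = {1, 3, 4, 5}. Its neighbourhood is {B, C, D}, so |N(S)| = 3 < |S| = 4.
Every subset of size less than 4 has at least as many neighbours as members, so 4 is the minimum.

4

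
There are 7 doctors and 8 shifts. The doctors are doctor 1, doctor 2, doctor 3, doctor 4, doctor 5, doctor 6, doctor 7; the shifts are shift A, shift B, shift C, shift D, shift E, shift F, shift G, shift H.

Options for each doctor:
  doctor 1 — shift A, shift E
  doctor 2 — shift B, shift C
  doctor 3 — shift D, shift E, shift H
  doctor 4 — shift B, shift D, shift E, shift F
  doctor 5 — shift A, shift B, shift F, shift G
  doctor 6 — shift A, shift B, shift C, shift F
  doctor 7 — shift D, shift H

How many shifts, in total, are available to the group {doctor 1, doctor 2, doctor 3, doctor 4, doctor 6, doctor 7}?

7

The union of neighbours of {doctor 1, doctor 2, doctor 3, doctor 4, doctor 6, doctor 7} is {shift A, shift B, shift C, shift D, shift E, shift F, shift H}, which has 7 elements.
Since |N(S)| = 7 ≥ |S| = 6, Hall's condition holds for this subset.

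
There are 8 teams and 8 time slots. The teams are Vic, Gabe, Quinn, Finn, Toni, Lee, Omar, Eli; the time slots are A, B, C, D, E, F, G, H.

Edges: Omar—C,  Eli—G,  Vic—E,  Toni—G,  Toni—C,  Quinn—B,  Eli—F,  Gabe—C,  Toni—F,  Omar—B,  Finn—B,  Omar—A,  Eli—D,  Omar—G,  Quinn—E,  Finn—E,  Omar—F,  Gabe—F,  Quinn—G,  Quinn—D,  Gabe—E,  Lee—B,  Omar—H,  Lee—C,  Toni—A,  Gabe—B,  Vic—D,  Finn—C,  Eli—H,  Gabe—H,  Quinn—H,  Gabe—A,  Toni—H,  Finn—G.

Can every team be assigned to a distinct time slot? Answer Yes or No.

Yes

For example, pair Vic-D, Gabe-H, Quinn-E, Finn-B, Toni-A, Lee-C, Omar-G, Eli-F.
Every team is matched, so this is a perfect matching.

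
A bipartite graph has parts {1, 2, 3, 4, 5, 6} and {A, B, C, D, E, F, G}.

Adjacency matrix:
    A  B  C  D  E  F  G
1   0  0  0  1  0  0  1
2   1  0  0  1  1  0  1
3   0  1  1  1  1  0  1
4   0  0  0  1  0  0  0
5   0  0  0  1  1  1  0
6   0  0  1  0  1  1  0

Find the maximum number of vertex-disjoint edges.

One maximum matching: 1→G, 2→A, 3→B, 4→D, 5→F, 6→E.
All 6 left vertices are matched, so no larger matching exists.

6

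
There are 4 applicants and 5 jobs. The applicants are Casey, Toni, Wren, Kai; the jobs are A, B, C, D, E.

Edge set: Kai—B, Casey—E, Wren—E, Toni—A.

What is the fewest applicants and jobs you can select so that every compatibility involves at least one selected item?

A maximum matching has 3 edges (e.g. Casey–E, Toni–A, Kai–B).
By König's theorem the minimum vertex cover has the same size. One such cover is {Toni, Kai, E}.

3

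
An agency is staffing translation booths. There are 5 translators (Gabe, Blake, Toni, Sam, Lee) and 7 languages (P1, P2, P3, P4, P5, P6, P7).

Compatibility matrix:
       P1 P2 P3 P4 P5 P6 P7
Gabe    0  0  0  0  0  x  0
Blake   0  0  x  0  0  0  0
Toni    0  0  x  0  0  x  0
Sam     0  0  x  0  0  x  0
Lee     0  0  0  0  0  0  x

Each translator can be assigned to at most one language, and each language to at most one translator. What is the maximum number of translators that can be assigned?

3

One maximum matching: Gabe→P6, Blake→P3, Lee→P7.
The set {Gabe, Blake, Toni, Sam} has only 2 neighbours ({P3, P6}), so by Hall's theorem at most 3 of the 5 translators can be matched.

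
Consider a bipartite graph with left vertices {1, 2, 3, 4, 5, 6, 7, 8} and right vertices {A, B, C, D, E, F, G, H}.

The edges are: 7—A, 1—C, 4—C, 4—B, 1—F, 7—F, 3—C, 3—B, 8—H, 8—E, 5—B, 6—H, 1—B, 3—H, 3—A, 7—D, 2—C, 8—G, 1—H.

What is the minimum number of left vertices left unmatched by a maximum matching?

1

For example, pair 1-F, 2-C, 3-A, 4-B, 6-H, 7-D, 8-E.
The set {2, 4, 5} has only 2 neighbours ({B, C}), so by Hall's theorem at most 7 of the 8 left vertices can be matched.
That matches 7 of the 8, leaving 1 unmatched; no matching can do better.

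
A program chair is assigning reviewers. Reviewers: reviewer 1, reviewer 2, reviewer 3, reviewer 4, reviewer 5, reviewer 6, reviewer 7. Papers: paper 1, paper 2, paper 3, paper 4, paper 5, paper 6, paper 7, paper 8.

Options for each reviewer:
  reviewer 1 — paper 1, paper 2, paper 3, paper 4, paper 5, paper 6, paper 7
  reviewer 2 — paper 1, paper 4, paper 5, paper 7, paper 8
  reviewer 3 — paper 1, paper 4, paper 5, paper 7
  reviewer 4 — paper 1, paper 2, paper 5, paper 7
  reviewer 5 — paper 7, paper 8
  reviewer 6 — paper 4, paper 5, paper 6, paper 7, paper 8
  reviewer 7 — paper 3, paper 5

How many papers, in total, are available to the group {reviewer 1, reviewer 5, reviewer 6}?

8

The union of neighbours of {reviewer 1, reviewer 5, reviewer 6} is {paper 1, paper 2, paper 3, paper 4, paper 5, paper 6, paper 7, paper 8}, which has 8 elements.
Since |N(S)| = 8 ≥ |S| = 3, Hall's condition holds for this subset.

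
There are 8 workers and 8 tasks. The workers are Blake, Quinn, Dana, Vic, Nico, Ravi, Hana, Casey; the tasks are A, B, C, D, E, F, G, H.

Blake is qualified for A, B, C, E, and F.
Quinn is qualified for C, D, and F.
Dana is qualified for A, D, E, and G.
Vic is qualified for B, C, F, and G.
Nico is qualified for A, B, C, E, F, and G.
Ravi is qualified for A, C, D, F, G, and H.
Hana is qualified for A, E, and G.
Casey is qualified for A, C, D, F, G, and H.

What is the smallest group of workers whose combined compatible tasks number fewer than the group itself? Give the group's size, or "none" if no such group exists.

none

A matching saturating every worker exists, for instance Blake→B, Quinn→C, Dana→D, Vic→F, Nico→A, Ravi→H, Hana→E, Casey→G.
By Hall's marriage theorem, this means |N(S)| ≥ |S| for every subset S, so no violating subset exists.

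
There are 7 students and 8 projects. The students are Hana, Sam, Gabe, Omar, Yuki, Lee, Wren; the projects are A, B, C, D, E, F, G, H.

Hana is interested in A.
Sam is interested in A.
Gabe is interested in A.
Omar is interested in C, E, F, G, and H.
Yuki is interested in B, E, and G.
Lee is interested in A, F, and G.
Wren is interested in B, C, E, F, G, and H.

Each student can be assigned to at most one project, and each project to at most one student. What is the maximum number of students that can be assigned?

For example, pair Hana-A, Omar-E, Yuki-B, Lee-F, Wren-G.
The set {Hana, Sam, Gabe} has only 1 neighbour ({A}), so by Hall's theorem at most 5 of the 7 students can be matched.

5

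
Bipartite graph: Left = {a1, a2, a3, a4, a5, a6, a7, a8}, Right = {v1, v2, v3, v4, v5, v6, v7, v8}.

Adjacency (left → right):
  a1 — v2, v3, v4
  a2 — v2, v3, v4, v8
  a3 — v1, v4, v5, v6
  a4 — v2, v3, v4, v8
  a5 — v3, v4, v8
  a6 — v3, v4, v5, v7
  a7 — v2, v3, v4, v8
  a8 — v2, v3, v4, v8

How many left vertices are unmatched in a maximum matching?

For example, pair a1→v3, a2→v2, a3→v6, a4→v8, a5→v4, a6→v7.
The set {a1, a2, a4, a5, a7, a8} has only 4 neighbours ({v2, v3, v4, v8}), so by Hall's theorem at most 6 of the 8 left vertices can be matched.
That matches 6 of the 8, leaving 2 unmatched; no matching can do better.

2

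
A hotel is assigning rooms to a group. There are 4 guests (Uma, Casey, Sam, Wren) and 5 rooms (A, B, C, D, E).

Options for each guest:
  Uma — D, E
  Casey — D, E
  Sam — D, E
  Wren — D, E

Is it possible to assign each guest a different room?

The set {Uma, Casey, Sam, Wren} has only 2 neighbours ({D, E}), so by Hall's theorem at most 2 of the 4 guests can be matched.
Hence no matching covers every guest.

No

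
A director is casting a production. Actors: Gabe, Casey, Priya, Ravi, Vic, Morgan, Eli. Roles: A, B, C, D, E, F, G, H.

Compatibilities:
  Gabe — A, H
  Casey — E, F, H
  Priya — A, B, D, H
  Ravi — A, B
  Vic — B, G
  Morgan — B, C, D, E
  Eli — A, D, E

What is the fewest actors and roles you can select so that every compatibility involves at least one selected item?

7

The 7 edges Gabe–A, Casey–H, Priya–D, Ravi–B, Vic–G, Morgan–C, Eli–E form a matching, so any vertex cover needs at least 7 vertices (one per matched edge).
Conversely {Gabe, Casey, Priya, Ravi, Vic, Morgan, Eli} meets every edge and has exactly 7 vertices, so 7 is optimal.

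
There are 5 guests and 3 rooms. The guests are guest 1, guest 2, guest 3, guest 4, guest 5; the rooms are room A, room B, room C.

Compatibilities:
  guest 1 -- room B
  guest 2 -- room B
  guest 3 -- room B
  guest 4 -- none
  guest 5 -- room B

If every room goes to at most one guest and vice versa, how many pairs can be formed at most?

1

For example, pair guest 1-room B.
The set {guest 1, guest 2, guest 3, guest 4, guest 5} has only 1 neighbour ({room B}), so by Hall's theorem at most 1 of the 5 guests can be matched.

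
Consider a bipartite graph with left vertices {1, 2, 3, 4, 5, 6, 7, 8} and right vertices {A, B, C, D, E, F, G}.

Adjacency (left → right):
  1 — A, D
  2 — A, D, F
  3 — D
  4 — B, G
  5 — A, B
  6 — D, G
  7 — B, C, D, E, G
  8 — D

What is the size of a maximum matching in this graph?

One maximum matching: 1-A, 2-F, 3-D, 4-G, 5-B, 7-E.
The set {1, 3, 4, 5, 6, 8} has only 4 neighbours ({A, B, D, G}), so by Hall's theorem at most 6 of the 8 left vertices can be matched.

6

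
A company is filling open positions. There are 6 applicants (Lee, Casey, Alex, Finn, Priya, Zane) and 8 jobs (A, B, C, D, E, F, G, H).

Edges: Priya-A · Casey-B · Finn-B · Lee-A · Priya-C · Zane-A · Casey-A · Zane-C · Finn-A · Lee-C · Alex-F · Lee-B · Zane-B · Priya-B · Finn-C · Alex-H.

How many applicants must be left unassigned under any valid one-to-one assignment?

2

A valid assignment of size 4: Lee-C, Casey-A, Alex-F, Finn-B.
The set {Lee, Casey, Finn, Priya, Zane} has only 3 neighbours ({A, B, C}), so by Hall's theorem at most 4 of the 6 applicants can be matched.
That matches 4 of the 6, leaving 2 unmatched; no matching can do better.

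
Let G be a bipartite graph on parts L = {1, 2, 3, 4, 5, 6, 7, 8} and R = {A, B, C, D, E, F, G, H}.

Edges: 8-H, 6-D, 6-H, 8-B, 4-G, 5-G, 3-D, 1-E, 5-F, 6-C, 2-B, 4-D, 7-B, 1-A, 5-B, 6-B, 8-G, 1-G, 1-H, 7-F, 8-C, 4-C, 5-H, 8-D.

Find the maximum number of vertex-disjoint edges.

A valid assignment of size 7: 1–E, 2–B, 3–D, 4–C, 5–G, 6–H, 7–F.
The set {2, 3, 4, 5, 6, 7, 8} has only 6 neighbours ({B, C, D, F, G, H}), so by Hall's theorem at most 7 of the 8 left vertices can be matched.

7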